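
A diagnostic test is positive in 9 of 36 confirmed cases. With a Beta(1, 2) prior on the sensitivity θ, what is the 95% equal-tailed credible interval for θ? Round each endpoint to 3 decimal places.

[0.134, 0.402]

Posterior: Beta(1+9, 2+27) = Beta(10, 29).
Equal-tailed 95% interval: the 0.025 and 0.975 quantiles of Beta(10, 29).
Posterior mean ≈ 0.256, SD ≈ 0.069; a Normal approximation gives roughly [0.121, 0.392].
Exact: F⁻¹(0.025) = 0.134; F⁻¹(0.975) = 0.402.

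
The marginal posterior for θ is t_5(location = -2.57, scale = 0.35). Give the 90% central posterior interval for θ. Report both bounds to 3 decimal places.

[-3.275, -1.865]

The t_5 distribution is symmetric; the 90% interval is -2.57 ± t·0.35 with t_{0.95,5} = 2.015.
Half-width: 2.015 × 0.35 = 0.705.
-2.57 − 0.705 = -3.275; -2.57 + 0.705 = -1.865.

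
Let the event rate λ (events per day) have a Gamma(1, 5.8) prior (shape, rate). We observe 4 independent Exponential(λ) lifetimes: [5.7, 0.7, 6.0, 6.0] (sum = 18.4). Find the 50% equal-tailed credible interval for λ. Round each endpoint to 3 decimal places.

Posterior: Gamma(1+4, 5.8+18.4) = Gamma(5, 24.2) (shape, rate).
Equal-tailed 50% interval: Gamma(5, 24.2) quantiles at 0.25 and 0.75.
Posterior mean ≈ 0.207, SD ≈ 0.092; a Normal approximation gives roughly [0.144, 0.269].
Exact: lower = 0.139; upper = 0.259.

[0.139, 0.259]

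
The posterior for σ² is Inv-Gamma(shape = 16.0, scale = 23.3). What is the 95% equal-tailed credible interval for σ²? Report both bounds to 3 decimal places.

[0.942, 2.548]

Inverse-Gamma(16.0, 23.3) quantiles: F⁻¹(0.025) and F⁻¹(0.975).
Equivalently, 1/σ² ~ Gamma(16.0, rate = 23.3); invert its 0.975 and 0.025 quantiles.
Posterior mean ≈ 1.553, SD ≈ 0.415; a Normal approximation gives roughly [0.740, 2.367].
Exact: lower = 0.942; upper = 2.548.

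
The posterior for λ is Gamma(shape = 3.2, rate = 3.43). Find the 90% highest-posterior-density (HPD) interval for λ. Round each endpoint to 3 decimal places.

[0.155, 1.685]

The posterior is unimodal and skewed, so the HPD interval has equal density at both endpoints and is the shortest 90% interval.
Solving f(0.155) = f(1.685) with F(1.685) − F(0.155) = 0.90 gives [0.155, 1.685].
For comparison, the equal-tailed interval is [0.269, 1.922]; the HPD is narrower and shifted toward the mode.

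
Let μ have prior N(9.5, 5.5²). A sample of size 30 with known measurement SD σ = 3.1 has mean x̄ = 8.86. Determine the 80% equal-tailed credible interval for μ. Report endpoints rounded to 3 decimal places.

[8.145, 9.588]

Posterior precision = 1/5.5² + 30/3.1² = 0.0331 + 3.1217 = 3.1548, so posterior SD = 0.5630.
Posterior mean = (9.5/5.5² + 30·8.86/3.1²) / 3.1548 = 8.8667.
Interval: 8.8667 ± 1.282 × 0.5630 → [8.145, 9.588].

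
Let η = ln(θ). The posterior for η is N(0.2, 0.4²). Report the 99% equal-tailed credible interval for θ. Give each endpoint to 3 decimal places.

On the log scale the 99% interval is 0.2 ± 2.576 × 0.4 = [-0.8303, 1.2303].
Exponentiate: [e^-0.8303, e^1.2303] = [0.436, 3.422].

[0.436, 3.422]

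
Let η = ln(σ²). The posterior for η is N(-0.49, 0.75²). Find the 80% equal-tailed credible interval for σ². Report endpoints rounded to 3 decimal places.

[0.234, 1.602]

On the log scale the 80% interval is -0.49 ± 1.282 × 0.75 = [-1.4512, 0.4712].
Exponentiate: [e^-1.4512, e^0.4712] = [0.234, 1.602].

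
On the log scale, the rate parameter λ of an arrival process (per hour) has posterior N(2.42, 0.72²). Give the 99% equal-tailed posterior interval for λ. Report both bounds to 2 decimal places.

[1.76, 71.85]

On the log scale the 99% interval is 2.42 ± 2.576 × 0.72 = [0.5654, 4.2746].
Exponentiate: [e^0.5654, e^4.2746] = [1.76, 71.85].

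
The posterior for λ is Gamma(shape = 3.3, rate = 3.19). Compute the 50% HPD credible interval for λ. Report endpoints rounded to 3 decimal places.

[0.438, 1.106]

The posterior is unimodal and skewed, so the HPD interval has equal density at both endpoints and is the shortest 50% interval.
Solving f(0.438) = f(1.106) with F(1.106) − F(0.438) = 0.50 gives [0.438, 1.106].
For comparison, the equal-tailed interval is [0.616, 1.342]; the HPD is narrower and shifted toward the mode.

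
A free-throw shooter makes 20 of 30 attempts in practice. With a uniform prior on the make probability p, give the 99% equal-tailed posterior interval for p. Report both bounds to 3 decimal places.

Posterior: Beta(1+20, 1+10) = Beta(21, 11).
Equal-tailed 99% interval: the 0.005 and 0.995 quantiles of Beta(21, 11).
Posterior mean ≈ 0.656, SD ≈ 0.083; a Normal approximation gives roughly [0.443, 0.869].
Exact: F⁻¹(0.005) = 0.431; F⁻¹(0.995) = 0.845.

[0.431, 0.845]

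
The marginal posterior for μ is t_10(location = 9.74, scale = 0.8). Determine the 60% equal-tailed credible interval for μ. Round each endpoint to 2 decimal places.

[9.04, 10.44]

The t_10 distribution is symmetric; the 60% interval is 9.74 ± t·0.8 with t_{0.8,10} = 0.879.
Half-width: 0.879 × 0.8 = 0.70.
9.74 − 0.70 = 9.04; 9.74 + 0.70 = 10.44.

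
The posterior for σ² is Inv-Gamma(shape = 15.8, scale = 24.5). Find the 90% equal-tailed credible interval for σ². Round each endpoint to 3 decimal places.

Inverse-Gamma(15.8, 24.5) quantiles: F⁻¹(0.05) and F⁻¹(0.95).
Equivalently, 1/σ² ~ Gamma(15.8, rate = 24.5); invert its 0.95 and 0.05 quantiles.
Posterior mean ≈ 1.655, SD ≈ 0.446; a Normal approximation gives roughly [0.922, 2.388].
Exact: lower = 1.072; upper = 2.480.

[1.072, 2.480]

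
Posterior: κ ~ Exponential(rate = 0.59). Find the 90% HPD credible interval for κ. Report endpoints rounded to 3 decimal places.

[0.000, 3.903]

The exponential density is strictly decreasing on [0, ∞), so the HPD interval is anchored at 0: [0, q] with P(κ ≤ q) = 0.90.
q = −ln(1 − 0.90) / 0.59 = 2.3026 / 0.59 = 3.903.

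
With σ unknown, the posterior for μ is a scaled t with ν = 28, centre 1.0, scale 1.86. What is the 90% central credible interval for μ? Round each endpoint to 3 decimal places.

The t_28 distribution is symmetric; the 90% interval is 1.0 ± t·1.86 with t_{0.95,28} = 1.701.
Half-width: 1.701 × 1.86 = 3.164.
1.0 − 3.164 = -2.164; 1.0 + 3.164 = 4.164.

[-2.164, 4.164]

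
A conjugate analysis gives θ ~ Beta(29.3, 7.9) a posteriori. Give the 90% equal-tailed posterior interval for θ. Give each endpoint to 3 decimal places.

Posterior: Beta(29.3, 7.9).
Equal-tailed 90% interval: the 0.05 and 0.95 quantiles of Beta(29.3, 7.9).
Posterior mean ≈ 0.788, SD ≈ 0.066; a Normal approximation gives roughly [0.679, 0.896].
Exact: F⁻¹(0.05) = 0.670; F⁻¹(0.95) = 0.887.

[0.670, 0.887]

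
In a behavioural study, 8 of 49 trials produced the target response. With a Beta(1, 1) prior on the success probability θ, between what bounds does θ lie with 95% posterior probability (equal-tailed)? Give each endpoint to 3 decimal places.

[0.086, 0.291]

Posterior: Beta(1+8, 1+41) = Beta(9, 42).
Equal-tailed 95% interval: the 0.025 and 0.975 quantiles of Beta(9, 42).
Posterior mean ≈ 0.176, SD ≈ 0.053; a Normal approximation gives roughly [0.073, 0.280].
Exact: F⁻¹(0.025) = 0.086; F⁻¹(0.975) = 0.291.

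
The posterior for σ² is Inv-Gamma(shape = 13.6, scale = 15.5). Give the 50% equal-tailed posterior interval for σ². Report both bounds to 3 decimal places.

Inverse-Gamma(13.6, 15.5) quantiles: F⁻¹(0.25) and F⁻¹(0.75).
Equivalently, 1/σ² ~ Gamma(13.6, rate = 15.5); invert its 0.75 and 0.25 quantiles.
Posterior mean ≈ 1.230, SD ≈ 0.361; a Normal approximation gives roughly [0.987, 1.474].
Exact: lower = 0.976; upper = 1.414.

[0.976, 1.414]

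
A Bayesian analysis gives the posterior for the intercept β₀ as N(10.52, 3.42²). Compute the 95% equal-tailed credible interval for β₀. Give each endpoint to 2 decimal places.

[3.82, 17.22]

The posterior is symmetric, so the 95% equal-tailed interval is β₀ = 10.52 ± z·3.42 with z = 1.960.
Half-width: 1.960 × 3.42 = 6.70.
10.52 − 6.70 = 3.82; 10.52 + 6.70 = 17.22.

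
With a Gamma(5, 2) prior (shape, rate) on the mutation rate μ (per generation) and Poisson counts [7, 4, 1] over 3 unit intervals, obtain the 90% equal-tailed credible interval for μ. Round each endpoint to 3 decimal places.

Posterior: Gamma(5+12, 2+3) = Gamma(17, 5) (shape, rate).
Equal-tailed 90% interval: Gamma(17, 5) quantiles at 0.05 and 0.95.
Posterior mean ≈ 3.400, SD ≈ 0.825; a Normal approximation gives roughly [2.044, 4.756].
Exact: lower = 2.166; upper = 4.860.

[2.166, 4.860]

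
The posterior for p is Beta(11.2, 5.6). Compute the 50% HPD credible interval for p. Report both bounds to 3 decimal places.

The posterior is unimodal and skewed, so the HPD interval has equal density at both endpoints and is the shortest 50% interval.
Solving f(0.609) = f(0.763) with F(0.763) − F(0.609) = 0.50 gives [0.609, 0.763].
For comparison, the equal-tailed interval is [0.592, 0.748]; the HPD is narrower and shifted toward the mode.

[0.609, 0.763]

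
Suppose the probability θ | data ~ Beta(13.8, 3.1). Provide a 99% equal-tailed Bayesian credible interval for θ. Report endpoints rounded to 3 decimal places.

[0.527, 0.976]

Posterior: Beta(13.8, 3.1).
Equal-tailed 99% interval: the 0.005 and 0.995 quantiles of Beta(13.8, 3.1).
Posterior mean ≈ 0.817, SD ≈ 0.091; a Normal approximation gives roughly [0.581, 1.052].
Exact: F⁻¹(0.005) = 0.527; F⁻¹(0.995) = 0.976.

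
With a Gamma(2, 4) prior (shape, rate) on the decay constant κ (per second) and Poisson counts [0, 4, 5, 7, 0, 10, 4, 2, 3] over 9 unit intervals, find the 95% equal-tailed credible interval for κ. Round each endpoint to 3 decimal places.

Posterior: Gamma(2+35, 4+9) = Gamma(37, 13) (shape, rate).
Equal-tailed 95% interval: Gamma(37, 13) quantiles at 0.025 and 0.975.
Posterior mean ≈ 2.846, SD ≈ 0.468; a Normal approximation gives roughly [1.929, 3.763].
Exact: lower = 2.004; upper = 3.834.

[2.004, 3.834]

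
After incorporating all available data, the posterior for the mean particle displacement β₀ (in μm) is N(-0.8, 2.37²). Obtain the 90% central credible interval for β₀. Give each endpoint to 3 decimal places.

The posterior is symmetric, so the 90% equal-tailed interval is β₀ = -0.8 ± z·2.37 with z = 1.645.
Half-width: 1.645 × 2.37 = 3.898.
-0.8 − 3.898 = -4.698; -0.8 + 3.898 = 3.098.

[-4.698, 3.098]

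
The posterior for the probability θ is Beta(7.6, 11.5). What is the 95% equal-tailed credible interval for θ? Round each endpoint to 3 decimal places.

[0.197, 0.619]

Posterior: Beta(7.6, 11.5).
Equal-tailed 95% interval: the 0.025 and 0.975 quantiles of Beta(7.6, 11.5).
Posterior mean ≈ 0.398, SD ≈ 0.109; a Normal approximation gives roughly [0.184, 0.612].
Exact: F⁻¹(0.025) = 0.197; F⁻¹(0.975) = 0.619.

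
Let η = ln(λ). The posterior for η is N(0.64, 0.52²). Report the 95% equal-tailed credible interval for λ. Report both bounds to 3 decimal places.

[0.684, 5.255]

On the log scale the 95% interval is 0.64 ± 1.960 × 0.52 = [-0.3792, 1.6592].
Exponentiate: [e^-0.3792, e^1.6592] = [0.684, 5.255].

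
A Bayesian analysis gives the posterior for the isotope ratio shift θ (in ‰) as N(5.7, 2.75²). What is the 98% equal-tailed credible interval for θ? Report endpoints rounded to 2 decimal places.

The posterior is symmetric, so the 98% equal-tailed interval is θ = 5.7 ± z·2.75 with z = 2.326.
Half-width: 2.326 × 2.75 = 6.40.
5.7 − 6.40 = -0.70; 5.7 + 6.40 = 12.10.

[-0.70, 12.10]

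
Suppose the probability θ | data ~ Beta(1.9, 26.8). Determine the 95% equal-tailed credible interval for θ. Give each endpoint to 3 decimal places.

[0.008, 0.180]

Posterior: Beta(1.9, 26.8).
Equal-tailed 95% interval: the 0.025 and 0.975 quantiles of Beta(1.9, 26.8).
Posterior mean ≈ 0.066, SD ≈ 0.046; a Normal approximation gives roughly [-0.023, 0.156].
Exact: F⁻¹(0.025) = 0.008; F⁻¹(0.975) = 0.180.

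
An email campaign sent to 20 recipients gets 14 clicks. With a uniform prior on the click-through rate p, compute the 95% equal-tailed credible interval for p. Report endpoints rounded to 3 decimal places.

Posterior: Beta(1+14, 1+6) = Beta(15, 7).
Equal-tailed 95% interval: the 0.025 and 0.975 quantiles of Beta(15, 7).
Posterior mean ≈ 0.682, SD ≈ 0.097; a Normal approximation gives roughly [0.491, 0.872].
Exact: F⁻¹(0.025) = 0.478; F⁻¹(0.975) = 0.854.

[0.478, 0.854]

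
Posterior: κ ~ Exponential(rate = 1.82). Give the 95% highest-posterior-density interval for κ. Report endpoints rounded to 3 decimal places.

[0.000, 1.646]

The exponential density is strictly decreasing on [0, ∞), so the HPD interval is anchored at 0: [0, q] with P(κ ≤ q) = 0.95.
q = −ln(1 − 0.95) / 1.82 = 2.9957 / 1.82 = 1.646.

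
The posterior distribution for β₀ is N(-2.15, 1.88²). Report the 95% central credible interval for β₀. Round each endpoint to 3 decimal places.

The posterior is symmetric, so the 95% equal-tailed interval is β₀ = -2.15 ± z·1.88 with z = 1.960.
Half-width: 1.960 × 1.88 = 3.685.
-2.15 − 3.685 = -5.835; -2.15 + 3.685 = 1.535.

[-5.835, 1.535]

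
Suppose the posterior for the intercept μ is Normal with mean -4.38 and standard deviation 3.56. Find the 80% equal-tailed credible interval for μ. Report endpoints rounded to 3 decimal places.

The posterior is symmetric, so the 80% equal-tailed interval is μ = -4.38 ± z·3.56 with z = 1.282.
Half-width: 1.282 × 3.56 = 4.562.
-4.38 − 4.562 = -8.942; -4.38 + 4.562 = 0.182.

[-8.942, 0.182]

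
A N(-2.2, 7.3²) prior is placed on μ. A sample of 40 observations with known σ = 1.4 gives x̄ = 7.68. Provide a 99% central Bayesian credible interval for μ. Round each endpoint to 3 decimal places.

Posterior precision = 1/7.3² + 40/1.4² = 0.0188 + 20.4082 = 20.4269, so posterior SD = 0.2213.
Posterior mean = (-2.2/7.3² + 40·7.68/1.4²) / 20.4269 = 7.6709.
Interval: 7.6709 ± 2.576 × 0.2213 → [7.101, 8.241].

[7.101, 8.241]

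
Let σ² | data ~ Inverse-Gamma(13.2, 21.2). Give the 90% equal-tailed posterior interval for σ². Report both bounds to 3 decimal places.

[1.077, 2.703]

Inverse-Gamma(13.2, 21.2) quantiles: F⁻¹(0.05) and F⁻¹(0.95).
Equivalently, 1/σ² ~ Gamma(13.2, rate = 21.2); invert its 0.95 and 0.05 quantiles.
Posterior mean ≈ 1.738, SD ≈ 0.519; a Normal approximation gives roughly [0.884, 2.592].
Exact: lower = 1.077; upper = 2.703.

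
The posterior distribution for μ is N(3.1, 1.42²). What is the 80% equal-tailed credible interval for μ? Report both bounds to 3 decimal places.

[1.280, 4.920]

The posterior is symmetric, so the 80% equal-tailed interval is μ = 3.1 ± z·1.42 with z = 1.282.
Half-width: 1.282 × 1.42 = 1.820.
3.1 − 1.820 = 1.280; 3.1 + 1.820 = 4.920.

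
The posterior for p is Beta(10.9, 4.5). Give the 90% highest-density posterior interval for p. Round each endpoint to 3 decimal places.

[0.530, 0.892]

The posterior is unimodal and skewed, so the HPD interval has equal density at both endpoints and is the shortest 90% interval.
Solving f(0.530) = f(0.892) with F(0.892) − F(0.530) = 0.90 gives [0.530, 0.892].
For comparison, the equal-tailed interval is [0.508, 0.876]; the HPD is narrower and shifted toward the mode.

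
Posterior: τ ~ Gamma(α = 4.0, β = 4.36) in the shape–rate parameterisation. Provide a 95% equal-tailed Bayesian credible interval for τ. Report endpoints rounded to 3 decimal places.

[0.250, 2.011]

Posterior: Gamma(shape 4.0, rate 4.36).
Equal-tailed 95% interval: Gamma(4.0, 4.36) quantiles at 0.025 and 0.975.
Posterior mean ≈ 0.917, SD ≈ 0.459; a Normal approximation gives roughly [0.018, 1.816].
Exact: lower = 0.250; upper = 2.011.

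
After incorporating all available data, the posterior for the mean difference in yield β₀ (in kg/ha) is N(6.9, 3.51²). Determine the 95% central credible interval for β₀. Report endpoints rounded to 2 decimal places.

[0.02, 13.78]

The posterior is symmetric, so the 95% equal-tailed interval is β₀ = 6.9 ± z·3.51 with z = 1.960.
Half-width: 1.960 × 3.51 = 6.88.
6.9 − 6.88 = 0.02; 6.9 + 6.88 = 13.78.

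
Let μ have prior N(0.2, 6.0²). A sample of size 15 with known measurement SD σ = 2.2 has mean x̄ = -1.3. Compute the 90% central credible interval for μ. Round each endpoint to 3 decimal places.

[-2.217, -0.356]

Posterior precision = 1/6.0² + 15/2.2² = 0.0278 + 3.0992 = 3.1270, so posterior SD = 0.5655.
Posterior mean = (0.2/6.0² + 15·-1.3/2.2²) / 3.1270 = -1.2867.
Interval: -1.2867 ± 1.645 × 0.5655 → [-2.217, -0.356].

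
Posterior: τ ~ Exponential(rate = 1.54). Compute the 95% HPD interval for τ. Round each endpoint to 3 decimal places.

[0.000, 1.945]

The exponential density is strictly decreasing on [0, ∞), so the HPD interval is anchored at 0: [0, q] with P(τ ≤ q) = 0.95.
q = −ln(1 − 0.95) / 1.54 = 2.9957 / 1.54 = 1.945.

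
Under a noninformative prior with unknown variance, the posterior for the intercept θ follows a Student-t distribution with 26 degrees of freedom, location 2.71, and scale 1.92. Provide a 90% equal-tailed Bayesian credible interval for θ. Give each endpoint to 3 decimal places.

The t_26 distribution is symmetric; the 90% interval is 2.71 ± t·1.92 with t_{0.95,26} = 1.706.
Half-width: 1.706 × 1.92 = 3.275.
2.71 − 3.275 = -0.565; 2.71 + 3.275 = 5.985.

[-0.565, 5.985]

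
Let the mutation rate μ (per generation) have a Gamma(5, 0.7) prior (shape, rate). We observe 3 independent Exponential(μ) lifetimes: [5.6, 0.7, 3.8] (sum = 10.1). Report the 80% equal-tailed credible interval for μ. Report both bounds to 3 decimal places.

[0.431, 1.090]

Posterior: Gamma(5+3, 0.7+10.1) = Gamma(8, 10.8) (shape, rate).
Equal-tailed 80% interval: Gamma(8, 10.8) quantiles at 0.1 and 0.9.
Posterior mean ≈ 0.741, SD ≈ 0.262; a Normal approximation gives roughly [0.405, 1.076].
Exact: lower = 0.431; upper = 1.090.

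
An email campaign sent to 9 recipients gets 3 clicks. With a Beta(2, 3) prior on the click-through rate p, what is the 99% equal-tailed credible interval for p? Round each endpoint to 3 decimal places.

[0.094, 0.691]

Posterior: Beta(2+3, 3+6) = Beta(5, 9).
Equal-tailed 99% interval: the 0.005 and 0.995 quantiles of Beta(5, 9).
Posterior mean ≈ 0.357, SD ≈ 0.124; a Normal approximation gives roughly [0.038, 0.676].
Exact: F⁻¹(0.005) = 0.094; F⁻¹(0.995) = 0.691.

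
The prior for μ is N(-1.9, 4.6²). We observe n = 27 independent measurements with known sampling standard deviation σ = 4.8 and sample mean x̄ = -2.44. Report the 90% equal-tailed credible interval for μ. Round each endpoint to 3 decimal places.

[-3.909, -0.929]

Posterior precision = 1/4.6² + 27/4.8² = 0.0473 + 1.1719 = 1.2191, so posterior SD = 0.9057.
Posterior mean = (-1.9/4.6² + 27·-2.44/4.8²) / 1.2191 = -2.4191.
Interval: -2.4191 ± 1.645 × 0.9057 → [-3.909, -0.929].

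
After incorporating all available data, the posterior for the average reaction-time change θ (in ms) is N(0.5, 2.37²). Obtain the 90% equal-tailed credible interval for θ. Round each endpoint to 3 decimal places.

The posterior is symmetric, so the 90% equal-tailed interval is θ = 0.5 ± z·2.37 with z = 1.645.
Half-width: 1.645 × 2.37 = 3.898.
0.5 − 3.898 = -3.398; 0.5 + 3.898 = 4.398.

[-3.398, 4.398]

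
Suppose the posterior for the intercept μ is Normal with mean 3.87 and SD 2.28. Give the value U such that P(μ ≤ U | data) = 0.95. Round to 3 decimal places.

7.620

Need U with P(μ ≤ U) = 0.95: U = 3.87 + z_{0.05}·2.28.
z = 1.645; U = 3.87 + 1.645 × 2.28 = 7.620.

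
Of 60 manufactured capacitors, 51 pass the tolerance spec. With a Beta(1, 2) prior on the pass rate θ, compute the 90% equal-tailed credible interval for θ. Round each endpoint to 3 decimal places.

[0.742, 0.897]

Posterior: Beta(1+51, 2+9) = Beta(52, 11).
Equal-tailed 90% interval: the 0.05 and 0.95 quantiles of Beta(52, 11).
Posterior mean ≈ 0.825, SD ≈ 0.047; a Normal approximation gives roughly [0.747, 0.903].
Exact: F⁻¹(0.05) = 0.742; F⁻¹(0.95) = 0.897.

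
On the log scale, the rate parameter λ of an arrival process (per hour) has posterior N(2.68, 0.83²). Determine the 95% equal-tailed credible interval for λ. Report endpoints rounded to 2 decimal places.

On the log scale the 95% interval is 2.68 ± 1.960 × 0.83 = [1.0532, 4.3068].
Exponentiate: [e^1.0532, e^4.3068] = [2.87, 74.20].

[2.87, 74.20]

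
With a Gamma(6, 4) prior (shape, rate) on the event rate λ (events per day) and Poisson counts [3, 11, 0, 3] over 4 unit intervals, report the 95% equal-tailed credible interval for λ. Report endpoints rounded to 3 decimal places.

[1.823, 4.164]

Posterior: Gamma(6+17, 4+4) = Gamma(23, 8) (shape, rate).
Equal-tailed 95% interval: Gamma(23, 8) quantiles at 0.025 and 0.975.
Posterior mean ≈ 2.875, SD ≈ 0.599; a Normal approximation gives roughly [1.700, 4.050].
Exact: lower = 1.823; upper = 4.164.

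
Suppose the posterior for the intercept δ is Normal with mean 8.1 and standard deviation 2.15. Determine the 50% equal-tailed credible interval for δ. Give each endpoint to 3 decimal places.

[6.650, 9.550]

The posterior is symmetric, so the 50% equal-tailed interval is δ = 8.1 ± z·2.15 with z = 0.674.
Half-width: 0.674 × 2.15 = 1.450.
8.1 − 1.450 = 6.650; 8.1 + 1.450 = 9.550.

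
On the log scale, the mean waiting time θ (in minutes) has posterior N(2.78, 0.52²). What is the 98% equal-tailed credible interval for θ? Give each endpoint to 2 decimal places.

[4.81, 54.04]

On the log scale the 98% interval is 2.78 ± 2.326 × 0.52 = [1.5703, 3.9897].
Exponentiate: [e^1.5703, e^3.9897] = [4.81, 54.04].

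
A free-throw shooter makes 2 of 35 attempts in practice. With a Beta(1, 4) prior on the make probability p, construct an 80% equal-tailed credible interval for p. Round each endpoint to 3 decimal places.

[0.029, 0.131]

Posterior: Beta(1+2, 4+33) = Beta(3, 37).
Equal-tailed 80% interval: the 0.1 and 0.9 quantiles of Beta(3, 37).
Posterior mean ≈ 0.075, SD ≈ 0.041; a Normal approximation gives roughly [0.022, 0.128].
Exact: F⁻¹(0.1) = 0.029; F⁻¹(0.9) = 0.131.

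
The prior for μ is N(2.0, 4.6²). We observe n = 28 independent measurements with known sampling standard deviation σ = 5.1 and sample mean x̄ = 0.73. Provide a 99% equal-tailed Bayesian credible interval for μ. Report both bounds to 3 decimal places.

[-1.646, 3.213]

Posterior precision = 1/4.6² + 28/5.1² = 0.0473 + 1.0765 = 1.1238, so posterior SD = 0.9433.
Posterior mean = (2.0/4.6² + 28·0.73/5.1²) / 1.1238 = 0.7834.
Interval: 0.7834 ± 2.576 × 0.9433 → [-1.646, 3.213].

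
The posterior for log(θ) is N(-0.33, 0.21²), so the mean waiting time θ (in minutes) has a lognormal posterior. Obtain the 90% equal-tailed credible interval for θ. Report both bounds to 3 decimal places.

[0.509, 1.016]

On the log scale the 90% interval is -0.33 ± 1.645 × 0.21 = [-0.6754, 0.0154].
Exponentiate: [e^-0.6754, e^0.0154] = [0.509, 1.016].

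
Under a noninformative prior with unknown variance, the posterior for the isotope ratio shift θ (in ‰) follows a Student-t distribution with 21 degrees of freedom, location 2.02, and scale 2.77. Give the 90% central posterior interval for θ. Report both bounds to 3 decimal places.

[-2.746, 6.786]

The t_21 distribution is symmetric; the 90% interval is 2.02 ± t·2.77 with t_{0.95,21} = 1.721.
Half-width: 1.721 × 2.77 = 4.766.
2.02 − 4.766 = -2.746; 2.02 + 4.766 = 6.786.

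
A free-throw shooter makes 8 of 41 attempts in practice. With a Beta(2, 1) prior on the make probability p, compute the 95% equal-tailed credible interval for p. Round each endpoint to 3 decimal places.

[0.118, 0.360]

Posterior: Beta(2+8, 1+33) = Beta(10, 34).
Equal-tailed 95% interval: the 0.025 and 0.975 quantiles of Beta(10, 34).
Posterior mean ≈ 0.227, SD ≈ 0.062; a Normal approximation gives roughly [0.105, 0.350].
Exact: F⁻¹(0.025) = 0.118; F⁻¹(0.975) = 0.360.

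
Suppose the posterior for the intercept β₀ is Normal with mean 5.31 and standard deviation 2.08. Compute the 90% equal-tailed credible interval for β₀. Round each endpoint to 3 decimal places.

The posterior is symmetric, so the 90% equal-tailed interval is β₀ = 5.31 ± z·2.08 with z = 1.645.
Half-width: 1.645 × 2.08 = 3.421.
5.31 − 3.421 = 1.889; 5.31 + 3.421 = 8.731.

[1.889, 8.731]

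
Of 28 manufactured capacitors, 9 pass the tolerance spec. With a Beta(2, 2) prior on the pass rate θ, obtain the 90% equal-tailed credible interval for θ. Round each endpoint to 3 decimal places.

Posterior: Beta(2+9, 2+19) = Beta(11, 21).
Equal-tailed 90% interval: the 0.05 and 0.95 quantiles of Beta(11, 21).
Posterior mean ≈ 0.344, SD ≈ 0.083; a Normal approximation gives roughly [0.208, 0.480].
Exact: F⁻¹(0.05) = 0.213; F⁻¹(0.95) = 0.485.

[0.213, 0.485]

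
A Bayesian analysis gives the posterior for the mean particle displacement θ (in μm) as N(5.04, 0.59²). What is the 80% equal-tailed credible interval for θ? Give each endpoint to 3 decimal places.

[4.284, 5.796]

The posterior is symmetric, so the 80% equal-tailed interval is θ = 5.04 ± z·0.59 with z = 1.282.
Half-width: 1.282 × 0.59 = 0.756.
5.04 − 0.756 = 4.284; 5.04 + 0.756 = 5.796.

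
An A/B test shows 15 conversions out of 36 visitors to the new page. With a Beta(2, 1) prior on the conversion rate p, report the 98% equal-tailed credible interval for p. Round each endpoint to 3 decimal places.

[0.261, 0.620]

Posterior: Beta(2+15, 1+21) = Beta(17, 22).
Equal-tailed 98% interval: the 0.01 and 0.99 quantiles of Beta(17, 22).
Posterior mean ≈ 0.436, SD ≈ 0.078; a Normal approximation gives roughly [0.254, 0.618].
Exact: F⁻¹(0.01) = 0.261; F⁻¹(0.99) = 0.620.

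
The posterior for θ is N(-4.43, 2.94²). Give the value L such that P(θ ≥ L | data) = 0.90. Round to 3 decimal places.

-8.198

Need L with P(θ ≥ L) = 0.90: L = -4.43 − z_{0.1}·2.94.
z = 1.282; L = -4.43 − 1.282 × 2.94 = -8.198.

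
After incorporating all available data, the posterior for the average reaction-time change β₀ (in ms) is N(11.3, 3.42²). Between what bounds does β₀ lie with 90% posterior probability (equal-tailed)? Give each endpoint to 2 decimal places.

[5.67, 16.93]

The posterior is symmetric, so the 90% equal-tailed interval is β₀ = 11.3 ± z·3.42 with z = 1.645.
Half-width: 1.645 × 3.42 = 5.63.
11.3 − 5.63 = 5.67; 11.3 + 5.63 = 16.93.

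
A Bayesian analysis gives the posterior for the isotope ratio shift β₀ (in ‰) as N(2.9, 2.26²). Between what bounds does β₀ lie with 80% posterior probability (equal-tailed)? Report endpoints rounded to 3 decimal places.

[0.004, 5.796]

The posterior is symmetric, so the 80% equal-tailed interval is β₀ = 2.9 ± z·2.26 with z = 1.282.
Half-width: 1.282 × 2.26 = 2.896.
2.9 − 2.896 = 0.004; 2.9 + 2.896 = 5.796.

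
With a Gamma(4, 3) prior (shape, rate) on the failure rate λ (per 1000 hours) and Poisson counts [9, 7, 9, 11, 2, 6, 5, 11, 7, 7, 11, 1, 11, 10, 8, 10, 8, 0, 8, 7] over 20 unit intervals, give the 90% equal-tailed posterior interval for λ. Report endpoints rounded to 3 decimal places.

Posterior: Gamma(4+148, 3+20) = Gamma(152, 23) (shape, rate).
Equal-tailed 90% interval: Gamma(152, 23) quantiles at 0.05 and 0.95.
Posterior mean ≈ 6.609, SD ≈ 0.536; a Normal approximation gives roughly [5.727, 7.490].
Exact: lower = 5.752; upper = 7.514.

[5.752, 7.514]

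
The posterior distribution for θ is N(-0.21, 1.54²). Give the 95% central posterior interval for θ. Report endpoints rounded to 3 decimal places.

[-3.228, 2.808]

The posterior is symmetric, so the 95% equal-tailed interval is θ = -0.21 ± z·1.54 with z = 1.960.
Half-width: 1.960 × 1.54 = 3.018.
-0.21 − 3.018 = -3.228; -0.21 + 3.018 = 2.808.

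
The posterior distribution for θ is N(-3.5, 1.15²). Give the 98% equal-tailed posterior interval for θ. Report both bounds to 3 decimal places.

[-6.175, -0.825]

The posterior is symmetric, so the 98% equal-tailed interval is θ = -3.5 ± z·1.15 with z = 2.326.
Half-width: 2.326 × 1.15 = 2.675.
-3.5 − 2.675 = -6.175; -3.5 + 2.675 = -0.825.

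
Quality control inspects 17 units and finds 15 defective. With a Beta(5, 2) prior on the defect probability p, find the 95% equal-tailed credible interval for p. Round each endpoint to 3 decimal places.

[0.664, 0.950]

Posterior: Beta(5+15, 2+2) = Beta(20, 4).
Equal-tailed 95% interval: the 0.025 and 0.975 quantiles of Beta(20, 4).
Posterior mean ≈ 0.833, SD ≈ 0.075; a Normal approximation gives roughly [0.687, 0.979].
Exact: F⁻¹(0.025) = 0.664; F⁻¹(0.975) = 0.950.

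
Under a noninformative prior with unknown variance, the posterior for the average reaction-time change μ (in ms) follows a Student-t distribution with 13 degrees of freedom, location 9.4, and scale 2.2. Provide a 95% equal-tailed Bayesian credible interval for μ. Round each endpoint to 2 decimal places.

[4.65, 14.15]

The t_13 distribution is symmetric; the 95% interval is 9.4 ± t·2.2 with t_{0.975,13} = 2.160.
Half-width: 2.160 × 2.2 = 4.75.
9.4 − 4.75 = 4.65; 9.4 + 4.75 = 14.15.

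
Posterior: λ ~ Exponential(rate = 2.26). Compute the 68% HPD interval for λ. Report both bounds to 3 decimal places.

The exponential density is strictly decreasing on [0, ∞), so the HPD interval is anchored at 0: [0, q] with P(λ ≤ q) = 0.68.
q = −ln(1 − 0.68) / 2.26 = 1.1394 / 2.26 = 0.504.

[0.000, 0.504]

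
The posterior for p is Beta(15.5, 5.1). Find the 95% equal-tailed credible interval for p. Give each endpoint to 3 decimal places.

[0.550, 0.908]

Posterior: Beta(15.5, 5.1).
Equal-tailed 95% interval: the 0.025 and 0.975 quantiles of Beta(15.5, 5.1).
Posterior mean ≈ 0.752, SD ≈ 0.093; a Normal approximation gives roughly [0.570, 0.934].
Exact: F⁻¹(0.025) = 0.550; F⁻¹(0.975) = 0.908.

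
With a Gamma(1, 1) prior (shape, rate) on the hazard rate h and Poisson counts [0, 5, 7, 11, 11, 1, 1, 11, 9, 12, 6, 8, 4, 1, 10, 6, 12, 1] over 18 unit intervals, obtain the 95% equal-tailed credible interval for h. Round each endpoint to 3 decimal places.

Posterior: Gamma(1+116, 1+18) = Gamma(117, 19) (shape, rate).
Equal-tailed 95% interval: Gamma(117, 19) quantiles at 0.025 and 0.975.
Posterior mean ≈ 6.158, SD ≈ 0.569; a Normal approximation gives roughly [5.042, 7.274].
Exact: lower = 5.093; upper = 7.323.

[5.093, 7.323]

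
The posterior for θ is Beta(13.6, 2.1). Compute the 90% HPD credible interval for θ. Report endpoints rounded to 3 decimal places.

The posterior is unimodal and skewed, so the HPD interval has equal density at both endpoints and is the shortest 90% interval.
Solving f(0.747) = f(0.990) with F(0.990) − F(0.747) = 0.90 gives [0.747, 0.990].
For comparison, the equal-tailed interval is [0.707, 0.972]; the HPD is narrower and shifted toward the mode.

[0.747, 0.990]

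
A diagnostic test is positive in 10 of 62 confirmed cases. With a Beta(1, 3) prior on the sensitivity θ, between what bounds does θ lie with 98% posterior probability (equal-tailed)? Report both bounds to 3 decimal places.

[0.077, 0.286]

Posterior: Beta(1+10, 3+52) = Beta(11, 55).
Equal-tailed 98% interval: the 0.01 and 0.99 quantiles of Beta(11, 55).
Posterior mean ≈ 0.167, SD ≈ 0.046; a Normal approximation gives roughly [0.061, 0.273].
Exact: F⁻¹(0.01) = 0.077; F⁻¹(0.99) = 0.286.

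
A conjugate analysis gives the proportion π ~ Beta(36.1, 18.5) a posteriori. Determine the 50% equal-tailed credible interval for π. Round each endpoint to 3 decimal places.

[0.619, 0.705]

Posterior: Beta(36.1, 18.5).
Equal-tailed 50% interval: the 0.25 and 0.75 quantiles of Beta(36.1, 18.5).
Posterior mean ≈ 0.661, SD ≈ 0.063; a Normal approximation gives roughly [0.618, 0.704].
Exact: F⁻¹(0.25) = 0.619; F⁻¹(0.75) = 0.705.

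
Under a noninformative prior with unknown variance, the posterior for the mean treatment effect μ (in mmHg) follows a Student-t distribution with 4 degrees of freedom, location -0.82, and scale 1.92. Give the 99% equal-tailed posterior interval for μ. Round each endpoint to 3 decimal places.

The t_4 distribution is symmetric; the 99% interval is -0.82 ± t·1.92 with t_{0.995,4} = 4.604.
Half-width: 4.604 × 1.92 = 8.840.
-0.82 − 8.840 = -9.660; -0.82 + 8.840 = 8.020.

[-9.660, 8.020]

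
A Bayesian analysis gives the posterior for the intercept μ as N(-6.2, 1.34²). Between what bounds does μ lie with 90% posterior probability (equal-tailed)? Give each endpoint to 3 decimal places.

The posterior is symmetric, so the 90% equal-tailed interval is μ = -6.2 ± z·1.34 with z = 1.645.
Half-width: 1.645 × 1.34 = 2.204.
-6.2 − 2.204 = -8.404; -6.2 + 2.204 = -3.996.

[-8.404, -3.996]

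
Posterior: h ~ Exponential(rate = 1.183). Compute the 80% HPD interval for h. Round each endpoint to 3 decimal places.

The exponential density is strictly decreasing on [0, ∞), so the HPD interval is anchored at 0: [0, q] with P(h ≤ q) = 0.80.
q = −ln(1 − 0.80) / 1.183 = 1.6094 / 1.183 = 1.360.

[0.000, 1.360]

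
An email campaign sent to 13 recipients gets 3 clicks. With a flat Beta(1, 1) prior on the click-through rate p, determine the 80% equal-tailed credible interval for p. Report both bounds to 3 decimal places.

Posterior: Beta(1+3, 1+10) = Beta(4, 11).
Equal-tailed 80% interval: the 0.1 and 0.9 quantiles of Beta(4, 11).
Posterior mean ≈ 0.267, SD ≈ 0.111; a Normal approximation gives roughly [0.125, 0.408].
Exact: F⁻¹(0.1) = 0.131; F⁻¹(0.9) = 0.417.

[0.131, 0.417]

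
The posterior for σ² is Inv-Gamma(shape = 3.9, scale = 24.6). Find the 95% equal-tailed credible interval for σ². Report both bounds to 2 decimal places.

Inverse-Gamma(3.9, 24.6) quantiles: F⁻¹(0.025) and F⁻¹(0.975).
Equivalently, 1/σ² ~ Gamma(3.9, rate = 24.6); invert its 0.975 and 0.025 quantiles.
Posterior mean ≈ 8.48, SD ≈ 6.15; a Normal approximation gives roughly [-3.58, 20.54].
Exact: lower = 2.85; upper = 23.66.

[2.85, 23.66]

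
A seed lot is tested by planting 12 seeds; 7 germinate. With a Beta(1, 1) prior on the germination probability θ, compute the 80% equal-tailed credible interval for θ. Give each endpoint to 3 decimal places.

[0.402, 0.736]

Posterior: Beta(1+7, 1+5) = Beta(8, 6).
Equal-tailed 80% interval: the 0.1 and 0.9 quantiles of Beta(8, 6).
Posterior mean ≈ 0.571, SD ≈ 0.128; a Normal approximation gives roughly [0.408, 0.735].
Exact: F⁻¹(0.1) = 0.402; F⁻¹(0.9) = 0.736.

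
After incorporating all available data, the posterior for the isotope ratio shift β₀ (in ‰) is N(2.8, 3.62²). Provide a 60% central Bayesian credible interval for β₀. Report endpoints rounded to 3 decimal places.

The posterior is symmetric, so the 60% equal-tailed interval is β₀ = 2.8 ± z·3.62 with z = 0.842.
Half-width: 0.842 × 3.62 = 3.047.
2.8 − 3.047 = -0.247; 2.8 + 3.047 = 5.847.

[-0.247, 5.847]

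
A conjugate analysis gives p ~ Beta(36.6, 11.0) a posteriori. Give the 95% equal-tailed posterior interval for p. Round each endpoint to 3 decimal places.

[0.641, 0.876]

Posterior: Beta(36.6, 11.0).
Equal-tailed 95% interval: the 0.025 and 0.975 quantiles of Beta(36.6, 11.0).
Posterior mean ≈ 0.769, SD ≈ 0.060; a Normal approximation gives roughly [0.650, 0.887].
Exact: F⁻¹(0.025) = 0.641; F⁻¹(0.975) = 0.876.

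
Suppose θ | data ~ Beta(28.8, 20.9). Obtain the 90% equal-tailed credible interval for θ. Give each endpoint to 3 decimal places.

[0.463, 0.692]

Posterior: Beta(28.8, 20.9).
Equal-tailed 90% interval: the 0.05 and 0.95 quantiles of Beta(28.8, 20.9).
Posterior mean ≈ 0.579, SD ≈ 0.069; a Normal approximation gives roughly [0.465, 0.694].
Exact: F⁻¹(0.05) = 0.463; F⁻¹(0.95) = 0.692.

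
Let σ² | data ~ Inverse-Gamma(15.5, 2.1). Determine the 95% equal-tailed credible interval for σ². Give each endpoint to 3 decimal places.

Inverse-Gamma(15.5, 2.1) quantiles: F⁻¹(0.025) and F⁻¹(0.975).
Equivalently, 1/σ² ~ Gamma(15.5, rate = 2.1); invert its 0.975 and 0.025 quantiles.
Posterior mean ≈ 0.145, SD ≈ 0.039; a Normal approximation gives roughly [0.068, 0.222].
Exact: lower = 0.087; upper = 0.239.

[0.087, 0.239]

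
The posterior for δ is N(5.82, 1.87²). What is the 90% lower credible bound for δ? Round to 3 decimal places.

Need L with P(δ ≥ L) = 0.90: L = 5.82 − z_{0.1}·1.87.
z = 1.282; L = 5.82 − 1.282 × 1.87 = 3.423.

3.423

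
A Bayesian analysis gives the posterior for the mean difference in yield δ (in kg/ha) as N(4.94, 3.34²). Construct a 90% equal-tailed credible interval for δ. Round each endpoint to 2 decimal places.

The posterior is symmetric, so the 90% equal-tailed interval is δ = 4.94 ± z·3.34 with z = 1.645.
Half-width: 1.645 × 3.34 = 5.49.
4.94 − 5.49 = -0.55; 4.94 + 5.49 = 10.43.

[-0.55, 10.43]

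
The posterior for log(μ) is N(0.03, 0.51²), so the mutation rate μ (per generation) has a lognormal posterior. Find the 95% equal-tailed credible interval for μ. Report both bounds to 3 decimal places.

[0.379, 2.800]

On the log scale the 95% interval is 0.03 ± 1.960 × 0.51 = [-0.9696, 1.0296].
Exponentiate: [e^-0.9696, e^1.0296] = [0.379, 2.800].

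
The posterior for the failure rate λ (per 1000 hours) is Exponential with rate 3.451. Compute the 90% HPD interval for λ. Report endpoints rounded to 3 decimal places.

[0.000, 0.667]

The exponential density is strictly decreasing on [0, ∞), so the HPD interval is anchored at 0: [0, q] with P(λ ≤ q) = 0.90.
q = −ln(1 − 0.90) / 3.451 = 2.3026 / 3.451 = 0.667.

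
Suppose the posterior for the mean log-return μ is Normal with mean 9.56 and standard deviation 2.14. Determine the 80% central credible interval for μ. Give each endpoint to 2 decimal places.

[6.82, 12.30]

The posterior is symmetric, so the 80% equal-tailed interval is μ = 9.56 ± z·2.14 with z = 1.282.
Half-width: 1.282 × 2.14 = 2.74.
9.56 − 2.74 = 6.82; 9.56 + 2.74 = 12.30.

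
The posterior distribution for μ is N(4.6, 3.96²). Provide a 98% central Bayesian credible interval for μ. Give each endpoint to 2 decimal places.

The posterior is symmetric, so the 98% equal-tailed interval is μ = 4.6 ± z·3.96 with z = 2.326.
Half-width: 2.326 × 3.96 = 9.21.
4.6 − 9.21 = -4.61; 4.6 + 9.21 = 13.81.

[-4.61, 13.81]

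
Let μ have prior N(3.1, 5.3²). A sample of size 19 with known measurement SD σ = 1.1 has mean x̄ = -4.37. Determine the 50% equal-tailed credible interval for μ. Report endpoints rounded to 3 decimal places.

[-4.523, -4.183]

Posterior precision = 1/5.3² + 19/1.1² = 0.0356 + 15.7025 = 15.7381, so posterior SD = 0.2521.
Posterior mean = (3.1/5.3² + 19·-4.37/1.1²) / 15.7381 = -4.3531.
Interval: -4.3531 ± 0.674 × 0.2521 → [-4.523, -4.183].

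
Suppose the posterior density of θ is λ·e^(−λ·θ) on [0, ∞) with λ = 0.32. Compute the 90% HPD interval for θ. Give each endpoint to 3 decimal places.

The exponential density is strictly decreasing on [0, ∞), so the HPD interval is anchored at 0: [0, q] with P(θ ≤ q) = 0.90.
q = −ln(1 − 0.90) / 0.32 = 2.3026 / 0.32 = 7.196.

[0.000, 7.196]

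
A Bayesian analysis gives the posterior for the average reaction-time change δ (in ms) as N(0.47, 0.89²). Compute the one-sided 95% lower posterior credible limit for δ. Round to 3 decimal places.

Need L with P(δ ≥ L) = 0.95: L = 0.47 − z_{0.05}·0.89.
z = 1.645; L = 0.47 − 1.645 × 0.89 = -0.994.

-0.994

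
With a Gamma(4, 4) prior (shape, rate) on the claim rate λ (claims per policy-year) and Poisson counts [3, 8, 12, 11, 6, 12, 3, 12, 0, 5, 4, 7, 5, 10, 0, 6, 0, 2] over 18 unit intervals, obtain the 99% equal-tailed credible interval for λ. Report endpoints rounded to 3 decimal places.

[3.857, 6.313]

Posterior: Gamma(4+106, 4+18) = Gamma(110, 22) (shape, rate).
Equal-tailed 99% interval: Gamma(110, 22) quantiles at 0.005 and 0.995.
Posterior mean ≈ 5.000, SD ≈ 0.477; a Normal approximation gives roughly [3.772, 6.228].
Exact: lower = 3.857; upper = 6.313.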